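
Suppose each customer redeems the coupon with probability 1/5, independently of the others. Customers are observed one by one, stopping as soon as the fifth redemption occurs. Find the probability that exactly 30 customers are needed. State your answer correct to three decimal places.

0.029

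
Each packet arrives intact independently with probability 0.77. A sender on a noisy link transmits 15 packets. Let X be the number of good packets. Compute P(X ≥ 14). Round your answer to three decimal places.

X ~ Binomial(15, 0.77); P(X ≥ 14) = Σ C(15,k) p^k (1−p)^(15−k) over k:
  k=14: C(15,14)·0.77^14·0.23^1 = 0.08886
  k=15: C(15,15)·0.77^15·0.23^0 = 0.01983
Total = 0.10869

0.109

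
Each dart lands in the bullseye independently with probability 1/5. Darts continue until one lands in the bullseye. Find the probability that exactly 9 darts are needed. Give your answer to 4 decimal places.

0.0336

Geometric (trials to first success), p = 0.20.
P(Y = 9) = (1−p)^8 · p = 0.16777 · 0.20 = 0.033554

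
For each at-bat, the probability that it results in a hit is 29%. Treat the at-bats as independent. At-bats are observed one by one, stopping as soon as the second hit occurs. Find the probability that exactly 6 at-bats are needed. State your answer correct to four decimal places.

Y = trial on which the second success occurs; negative binomial, r=2, p=0.29.
P(Y=6) = C(5,1) · p^2 · (1−p)^4
= 5 · 0.0841 · 0.25412 = 0.106856

0.1069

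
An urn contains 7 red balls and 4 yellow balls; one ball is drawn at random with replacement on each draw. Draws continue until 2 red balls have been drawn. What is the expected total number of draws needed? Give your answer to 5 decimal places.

3.14286

Y = total draws until the second success; negative binomial with r=2, p=0.636364.
E[Y] = r / p = 2 / 0.636364 = 3.1428571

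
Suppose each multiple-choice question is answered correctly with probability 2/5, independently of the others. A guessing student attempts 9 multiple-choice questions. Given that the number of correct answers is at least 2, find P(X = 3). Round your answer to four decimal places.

0.2699

X ~ Binomial(9, 0.40). Want P(X=3 | X≥2) = P(X=3) / P(X≥2).
P(X=3) = C(9,3)·0.40^3·0.60^6 = 0.250823
P(X≥2) = 1 − 0.010078 − 0.060466 = 0.929456
Ratio = 0.250823 / 0.929456 = 0.269860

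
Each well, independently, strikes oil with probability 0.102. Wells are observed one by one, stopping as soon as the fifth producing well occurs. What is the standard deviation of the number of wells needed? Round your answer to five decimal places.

20.77414

Y = total wells until the fifth success; negative binomial with r=5, p=0.102.
SD(Y) = √[r(1−p)/p²] = √(431.5647828) = 20.7741374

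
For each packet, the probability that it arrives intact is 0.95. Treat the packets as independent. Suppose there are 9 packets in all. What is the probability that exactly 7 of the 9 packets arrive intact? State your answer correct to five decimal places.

X ~ Binomial(n=9, p=0.95).
P(X=7) = C(9,7) · p^7 · (1−p)^2
= 36 · 0.69834 · 0.0025 = 0.0628504

0.06285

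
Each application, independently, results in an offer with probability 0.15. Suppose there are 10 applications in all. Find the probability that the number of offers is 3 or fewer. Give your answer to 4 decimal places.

X ~ Binomial(10, 0.15); P(X ≤ 3) = Σ C(10,k) p^k (1−p)^(10−k) over k:
  k=0: C(10,0)·0.15^0·0.85^10 = 0.196874
  k=1: C(10,1)·0.15^1·0.85^9 = 0.347425
  k=2: C(10,2)·0.15^2·0.85^8 = 0.275897
  k=3: C(10,3)·0.15^3·0.85^7 = 0.129834
Total = 0.950030

0.9500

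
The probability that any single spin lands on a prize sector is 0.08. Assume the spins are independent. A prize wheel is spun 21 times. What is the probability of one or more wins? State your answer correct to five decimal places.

P(at least one) = 1 − P(none) = 1 − (1 − 0.08)^21
= 1 − 0.1735979 = 0.8264021

0.82640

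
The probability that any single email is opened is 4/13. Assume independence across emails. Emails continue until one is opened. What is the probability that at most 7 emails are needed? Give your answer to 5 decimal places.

Y = number of emails to the first success; geometric, p = 0.307692.
P(Y ≤ 7) = 1 − (1−p)^7 = 1 − 0.0762244 = 0.9237756

0.92378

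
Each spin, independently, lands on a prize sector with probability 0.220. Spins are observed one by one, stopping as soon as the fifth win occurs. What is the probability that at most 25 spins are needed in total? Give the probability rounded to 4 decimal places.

0.6718

Finishing within 25 spins ⇔ at least 5 successes in the first 25. With X ~ Binomial(25, 0.22), P(Y ≤ 25) = 1 − P(X ≤ 4).
  k=0: C(25,0)·0.22^0·0.78^25 = 0.002006
  k=1: C(25,1)·0.22^1·0.78^24 = 0.014146
  k=2: C(25,2)·0.22^2·0.78^23 = 0.047879
  k=3: C(25,3)·0.22^3·0.78^22 = 0.103533
  k=4: C(25,4)·0.22^4·0.78^21 = 0.160608
1 − 0.328172 = 0.671828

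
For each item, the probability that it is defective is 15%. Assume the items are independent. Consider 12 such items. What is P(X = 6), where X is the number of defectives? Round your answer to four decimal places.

X ~ Binomial(n=12, p=0.15).
P(X=6) = C(12,6) · p^6 · (1−p)^6
= 924 · 1.1391e-05 · 0.37715 = 0.003969

0.0040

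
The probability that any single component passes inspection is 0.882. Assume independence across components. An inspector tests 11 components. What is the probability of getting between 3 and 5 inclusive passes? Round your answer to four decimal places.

0.0007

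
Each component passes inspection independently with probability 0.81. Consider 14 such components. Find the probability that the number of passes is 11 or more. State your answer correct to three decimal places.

0.732

X ~ Binomial(14, 0.81); P(X ≥ 11) = Σ C(14,k) p^k (1−p)^(14−k) over k:
  k=11: C(14,11)·0.81^11·0.19^3 = 0.24587
  k=12: C(14,12)·0.81^12·0.19^2 = 0.26204
  k=13: C(14,13)·0.81^13·0.19^1 = 0.17186
  k=14: C(14,14)·0.81^14·0.19^0 = 0.05233
Total = 0.73211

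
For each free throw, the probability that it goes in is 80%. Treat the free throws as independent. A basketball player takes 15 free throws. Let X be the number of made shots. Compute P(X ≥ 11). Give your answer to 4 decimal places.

X ~ Binomial(15, 0.80); P(X ≥ 11) = Σ C(15,k) p^k (1−p)^(15−k) over k:
  k=11: C(15,11)·0.80^11·0.20^4 = 0.187604
  k=12: C(15,12)·0.80^12·0.20^3 = 0.250139
  k=13: C(15,13)·0.80^13·0.20^2 = 0.230897
  k=14: C(15,14)·0.80^14·0.20^1 = 0.131941
  k=15: C(15,15)·0.80^15·0.20^0 = 0.035184
Total = 0.835766

0.8358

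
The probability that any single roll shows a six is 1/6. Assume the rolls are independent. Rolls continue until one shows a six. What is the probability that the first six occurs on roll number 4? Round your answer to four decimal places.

Geometric (trials to first success), p = 0.166667.
P(Y = 4) = (1−p)^3 · p = 0.5787 · 0.166667 = 0.096451

0.0965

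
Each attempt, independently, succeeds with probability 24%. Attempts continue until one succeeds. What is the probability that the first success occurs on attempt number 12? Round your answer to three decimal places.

0.012

Geometric (trials to first success), p = 0.24.
P(Y = 12) = (1−p)^11 · p = 0.04886 · 0.24 = 0.01173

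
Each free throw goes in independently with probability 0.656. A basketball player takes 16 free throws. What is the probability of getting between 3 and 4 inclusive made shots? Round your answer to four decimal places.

X ~ Binomial(16, 0.656); P(3 ≤ X ≤ 4) = Σ C(16,k) p^k (1−p)^(16−k) over k:
  k=3: C(16,3)·0.656^3·0.344^13 = 0.000149
  k=4: C(16,4)·0.656^4·0.344^12 = 0.000926
Total = 0.001075

0.0011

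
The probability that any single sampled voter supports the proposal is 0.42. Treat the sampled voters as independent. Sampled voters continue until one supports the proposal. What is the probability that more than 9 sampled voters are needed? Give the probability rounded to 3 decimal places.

0.007

Y = number of sampled voters to the first success; geometric, p = 0.42.
P(Y > 9) = P(first 9 all fail) = (1−p)^9 = 0.00743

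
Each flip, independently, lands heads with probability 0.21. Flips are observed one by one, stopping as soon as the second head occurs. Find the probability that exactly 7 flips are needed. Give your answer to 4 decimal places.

Y = trial on which the second success occurs; negative binomial, r=2, p=0.21.
P(Y=7) = C(6,1) · p^2 · (1−p)^5
= 6 · 0.0441 · 0.30771 = 0.081419

0.0814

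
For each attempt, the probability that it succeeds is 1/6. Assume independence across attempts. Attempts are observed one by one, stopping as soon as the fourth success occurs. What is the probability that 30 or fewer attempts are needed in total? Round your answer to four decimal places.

Finishing within 30 attempts ⇔ at least 4 successes in the first 30. With X ~ Binomial(30, 0.166667), P(Y ≤ 30) = 1 − P(X ≤ 3).
  k=0: C(30,0)·0.166667^0·0.833333^30 = 0.004213
  k=1: C(30,1)·0.166667^1·0.833333^29 = 0.025276
  k=2: C(30,2)·0.166667^2·0.833333^28 = 0.073301
  k=3: C(30,3)·0.166667^3·0.833333^27 = 0.136829
1 − 0.239620 = 0.760380

0.7604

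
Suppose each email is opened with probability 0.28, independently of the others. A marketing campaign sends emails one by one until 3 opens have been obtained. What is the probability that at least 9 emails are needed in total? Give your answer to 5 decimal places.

0.60273

Needing more than 8 emails ⇔ fewer than 3 successes in the first 8. With X ~ Binomial(8, 0.28), P(Y > 8) = P(X ≤ 2).
  k=0: C(8,0)·0.28^0·0.72^8 = 0.0722204
  k=1: C(8,1)·0.28^1·0.72^7 = 0.2246857
  k=2: C(8,2)·0.28^2·0.72^6 = 0.3058222
P(X ≤ 2) = 0.6027284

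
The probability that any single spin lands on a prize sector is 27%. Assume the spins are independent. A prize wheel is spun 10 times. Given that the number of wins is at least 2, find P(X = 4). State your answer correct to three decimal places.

X ~ Binomial(10, 0.27). Want P(X=4 | X≥2) = P(X=4) / P(X≥2).
P(X=4) = C(10,4)·0.27^4·0.73^6 = 0.16889
P(X≥2) = 1 − 0.04298 − 0.15895 = 0.79807
Ratio = 0.16889 / 0.79807 = 0.21163

0.212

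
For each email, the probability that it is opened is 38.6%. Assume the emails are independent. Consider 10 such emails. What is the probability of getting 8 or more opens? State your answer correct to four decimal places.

0.0096

X ~ Binomial(10, 0.386); P(X ≥ 8) = Σ C(10,k) p^k (1−p)^(10−k) over k:
  k=8: C(10,8)·0.386^8·0.614^2 = 0.008361
  k=9: C(10,9)·0.386^9·0.614^1 = 0.001168
  k=10: C(10,10)·0.386^10·0.614^0 = 0.000073
Total = 0.009602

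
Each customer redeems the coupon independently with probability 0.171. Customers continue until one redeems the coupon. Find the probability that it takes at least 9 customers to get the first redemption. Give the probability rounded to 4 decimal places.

0.2231

Y = number of customers to the first success; geometric, p = 0.171.
P(Y > 8) = P(first 8 all fail) = (1−p)^8 = 0.223067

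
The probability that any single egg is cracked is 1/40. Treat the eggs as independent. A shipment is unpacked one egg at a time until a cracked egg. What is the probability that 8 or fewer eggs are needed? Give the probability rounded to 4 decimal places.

0.1833

Y = number of eggs to the first success; geometric, p = 0.025.
P(Y ≤ 8) = 1 − (1−p)^8 = 1 − 0.816652 = 0.183348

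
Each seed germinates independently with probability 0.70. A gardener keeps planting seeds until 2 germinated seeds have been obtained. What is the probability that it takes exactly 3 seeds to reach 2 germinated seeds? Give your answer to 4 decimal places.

0.2940

Y = trial on which the second success occurs; negative binomial, r=2, p=0.70.
P(Y=3) = C(2,1) · p^2 · (1−p)^1
= 2 · 0.49 · 0.3 = 0.294000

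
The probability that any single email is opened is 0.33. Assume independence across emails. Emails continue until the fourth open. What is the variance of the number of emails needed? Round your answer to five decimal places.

24.60973

Y = total emails until the fourth success; negative binomial with r=4, p=0.33.
Var(Y) = r(1−p)/p² = 4·0.67 / 0.33² = 24.6097337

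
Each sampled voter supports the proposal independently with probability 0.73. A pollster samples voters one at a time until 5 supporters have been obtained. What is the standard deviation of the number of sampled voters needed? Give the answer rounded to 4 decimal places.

1.5916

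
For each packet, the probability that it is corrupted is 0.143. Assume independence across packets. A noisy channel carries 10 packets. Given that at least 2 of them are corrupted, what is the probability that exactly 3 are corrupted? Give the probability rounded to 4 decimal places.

X ~ Binomial(10, 0.143). Want P(X=3 | X≥2) = P(X=3) / P(X≥2).
P(X=3) = C(10,3)·0.143^3·0.857^7 = 0.119139
P(X≥2) = 1 − 0.213702 − 0.356585 = 0.429713
Ratio = 0.119139 / 0.429713 = 0.277253

0.2773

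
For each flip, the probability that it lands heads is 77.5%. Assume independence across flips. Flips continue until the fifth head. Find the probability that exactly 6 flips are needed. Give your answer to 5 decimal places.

Y = trial on which the fifth success occurs; negative binomial, r=5, p=0.775.
P(Y=6) = C(5,4) · p^5 · (1−p)^1
= 5 · 0.27958 · 0.225 = 0.3145292

0.31453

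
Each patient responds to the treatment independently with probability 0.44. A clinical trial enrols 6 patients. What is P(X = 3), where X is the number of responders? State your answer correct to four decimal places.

X ~ Binomial(n=6, p=0.44).
P(X=3) = C(6,3) · p^3 · (1−p)^3
= 20 · 0.085184 · 0.17562 = 0.299193

0.2992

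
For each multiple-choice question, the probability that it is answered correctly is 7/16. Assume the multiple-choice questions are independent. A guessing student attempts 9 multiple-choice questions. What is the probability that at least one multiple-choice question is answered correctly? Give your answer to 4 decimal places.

0.9944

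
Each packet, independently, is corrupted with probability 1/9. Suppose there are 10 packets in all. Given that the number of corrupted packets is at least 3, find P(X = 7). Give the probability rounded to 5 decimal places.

0.00019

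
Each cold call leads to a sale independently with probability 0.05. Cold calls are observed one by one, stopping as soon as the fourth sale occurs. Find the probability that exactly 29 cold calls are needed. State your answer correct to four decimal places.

Y = trial on which the fourth success occurs; negative binomial, r=4, p=0.05.
P(Y=29) = C(28,3) · p^4 · (1−p)^25
= 3276 · 6.25e-06 · 0.27739 = 0.005680

0.0057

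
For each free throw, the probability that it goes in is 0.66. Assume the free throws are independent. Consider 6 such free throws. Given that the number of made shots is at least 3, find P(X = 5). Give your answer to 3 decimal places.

X ~ Binomial(6, 0.66). Want P(X=5 | X≥3) = P(X=5) / P(X≥3).
P(X=5) = C(6,5)·0.66^5·0.34^1 = 0.25548
P(X≥3) = 1 − 0.00154 − 0.01799 − 0.08732 = 0.89315
Ratio = 0.25548 / 0.89315 = 0.28604

0.286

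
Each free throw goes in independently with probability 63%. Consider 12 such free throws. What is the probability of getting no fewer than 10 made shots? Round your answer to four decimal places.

0.1205

X ~ Binomial(12, 0.63); P(X ≥ 10) = Σ C(12,k) p^k (1−p)^(12−k) over k:
  k=10: C(12,10)·0.63^10·0.37^2 = 0.088992
  k=11: C(12,11)·0.63^11·0.37^1 = 0.027550
  k=12: C(12,12)·0.63^12·0.37^0 = 0.003909
Total = 0.120452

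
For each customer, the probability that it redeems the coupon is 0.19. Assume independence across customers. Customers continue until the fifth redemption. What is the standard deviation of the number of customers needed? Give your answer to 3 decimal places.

10.592

Y = total customers until the fifth success; negative binomial with r=5, p=0.19.
SD(Y) = √[r(1−p)/p²] = √(112.18837) = 10.59190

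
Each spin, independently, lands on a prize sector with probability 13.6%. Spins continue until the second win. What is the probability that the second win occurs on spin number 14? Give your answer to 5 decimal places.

0.04161

Y = trial on which the second success occurs; negative binomial, r=2, p=0.136.
P(Y=14) = C(13,1) · p^2 · (1−p)^12
= 13 · 0.018496 · 0.17305 = 0.0416089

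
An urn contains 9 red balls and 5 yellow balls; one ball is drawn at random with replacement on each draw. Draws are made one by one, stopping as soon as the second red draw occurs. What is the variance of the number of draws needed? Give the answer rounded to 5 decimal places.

1.72840

Y = total draws until the second success; negative binomial with r=2, p=0.642857.
Var(Y) = r(1−p)/p² = 2·0.357143 / 0.642857² = 1.7283951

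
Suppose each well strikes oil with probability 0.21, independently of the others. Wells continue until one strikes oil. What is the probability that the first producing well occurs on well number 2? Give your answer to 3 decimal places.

Geometric (trials to first success), p = 0.21.
P(Y = 2) = (1−p)^1 · p = 0.79 · 0.21 = 0.16590

0.166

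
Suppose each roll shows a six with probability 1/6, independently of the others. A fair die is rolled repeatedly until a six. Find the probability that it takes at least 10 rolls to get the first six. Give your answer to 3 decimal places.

Y = number of rolls to the first success; geometric, p = 0.166667.
P(Y > 9) = P(first 9 all fail) = (1−p)^9 = 0.19381

0.194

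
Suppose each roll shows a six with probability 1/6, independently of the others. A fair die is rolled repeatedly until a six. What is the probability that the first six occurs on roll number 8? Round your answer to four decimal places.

0.0465

Geometric (trials to first success), p = 0.166667.
P(Y = 8) = (1−p)^7 · p = 0.27908 · 0.166667 = 0.046514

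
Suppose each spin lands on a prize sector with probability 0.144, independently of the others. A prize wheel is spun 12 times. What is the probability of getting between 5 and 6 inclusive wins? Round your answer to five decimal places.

X ~ Binomial(12, 0.144); P(5 ≤ X ≤ 6) = Σ C(12,k) p^k (1−p)^(12−k) over k:
  k=5: C(12,5)·0.144^5·0.856^7 = 0.0165141
  k=6: C(12,6)·0.144^6·0.856^6 = 0.0032411
Total = 0.0197551

0.01976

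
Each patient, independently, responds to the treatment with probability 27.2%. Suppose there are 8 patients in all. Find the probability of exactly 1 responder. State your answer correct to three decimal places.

0.236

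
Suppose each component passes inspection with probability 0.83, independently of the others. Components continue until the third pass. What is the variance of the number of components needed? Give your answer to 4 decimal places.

0.7403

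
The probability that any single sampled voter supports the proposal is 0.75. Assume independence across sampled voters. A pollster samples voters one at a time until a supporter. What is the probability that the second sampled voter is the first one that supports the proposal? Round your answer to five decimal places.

Geometric (trials to first success), p = 0.75.
P(Y = 2) = (1−p)^1 · p = 0.25 · 0.75 = 0.1875000

0.18750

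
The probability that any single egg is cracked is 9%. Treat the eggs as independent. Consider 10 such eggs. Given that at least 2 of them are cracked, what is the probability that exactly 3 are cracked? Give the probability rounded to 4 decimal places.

0.2005

X ~ Binomial(10, 0.09). Want P(X=3 | X≥2) = P(X=3) / P(X≥2).
P(X=3) = C(10,3)·0.09^3·0.91^7 = 0.045206
P(X≥2) = 1 − 0.389416 − 0.385137 = 0.225447
Ratio = 0.045206 / 0.225447 = 0.200518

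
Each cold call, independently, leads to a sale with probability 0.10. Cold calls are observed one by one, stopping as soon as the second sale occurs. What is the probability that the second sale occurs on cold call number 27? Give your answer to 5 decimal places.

Y = trial on which the second success occurs; negative binomial, r=2, p=0.10.
P(Y=27) = C(26,1) · p^2 · (1−p)^25
= 26 · 0.01 · 0.07179 = 0.0186653

0.01867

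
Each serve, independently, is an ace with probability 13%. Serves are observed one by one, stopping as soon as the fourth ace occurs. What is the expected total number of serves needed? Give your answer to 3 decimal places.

30.769

Y = total serves until the fourth success; negative binomial with r=4, p=0.13.
E[Y] = r / p = 4 / 0.13 = 30.76923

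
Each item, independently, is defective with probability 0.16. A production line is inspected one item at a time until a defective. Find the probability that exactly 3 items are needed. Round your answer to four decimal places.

Geometric (trials to first success), p = 0.16.
P(Y = 3) = (1−p)^2 · p = 0.7056 · 0.16 = 0.112896

0.1129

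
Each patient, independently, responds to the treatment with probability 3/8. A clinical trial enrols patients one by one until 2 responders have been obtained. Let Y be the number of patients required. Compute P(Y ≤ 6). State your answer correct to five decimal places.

Finishing within 6 patients ⇔ at least 2 successes in the first 6. With X ~ Binomial(6, 0.375), P(Y ≤ 6) = 1 − P(X ≤ 1).
  k=0: C(6,0)·0.375^0·0.625^6 = 0.0596046
  k=1: C(6,1)·0.375^1·0.625^5 = 0.2145767
1 − 0.2741814 = 0.7258186

0.72582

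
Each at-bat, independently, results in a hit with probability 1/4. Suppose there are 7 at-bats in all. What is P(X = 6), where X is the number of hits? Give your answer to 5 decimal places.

0.00128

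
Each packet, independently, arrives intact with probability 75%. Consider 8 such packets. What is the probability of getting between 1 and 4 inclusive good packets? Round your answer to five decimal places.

0.11380

X ~ Binomial(8, 0.75); P(1 ≤ X ≤ 4) = Σ C(8,k) p^k (1−p)^(8−k) over k:
  k=1: C(8,1)·0.75^1·0.25^7 = 0.0003662
  k=2: C(8,2)·0.75^2·0.25^6 = 0.0038452
  k=3: C(8,3)·0.75^3·0.25^5 = 0.0230713
  k=4: C(8,4)·0.75^4·0.25^4 = 0.0865173
Total = 0.1138000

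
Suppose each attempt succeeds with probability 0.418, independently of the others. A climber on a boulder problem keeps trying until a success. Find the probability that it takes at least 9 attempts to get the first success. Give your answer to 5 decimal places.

0.01316

Y = number of attempts to the first success; geometric, p = 0.418.
P(Y > 8) = P(first 8 all fail) = (1−p)^8 = 0.0131639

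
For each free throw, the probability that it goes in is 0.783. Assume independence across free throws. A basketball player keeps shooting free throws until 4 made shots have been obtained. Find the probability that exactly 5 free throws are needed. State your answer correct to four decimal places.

0.3263

Y = trial on which the fourth success occurs; negative binomial, r=4, p=0.783.
P(Y=5) = C(4,3) · p^4 · (1−p)^1
= 4 · 0.37588 · 0.217 = 0.326262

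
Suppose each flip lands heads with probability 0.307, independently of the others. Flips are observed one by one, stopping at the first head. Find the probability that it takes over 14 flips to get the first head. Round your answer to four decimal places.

0.0059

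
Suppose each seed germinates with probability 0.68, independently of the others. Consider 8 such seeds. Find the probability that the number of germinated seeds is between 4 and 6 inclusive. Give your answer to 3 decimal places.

X ~ Binomial(8, 0.68); P(4 ≤ X ≤ 6) = Σ C(8,k) p^k (1−p)^(8−k) over k:
  k=4: C(8,4)·0.68^4·0.32^4 = 0.15694
  k=5: C(8,5)·0.68^5·0.32^3 = 0.26680
  k=6: C(8,6)·0.68^6·0.32^2 = 0.28347
Total = 0.70721

0.707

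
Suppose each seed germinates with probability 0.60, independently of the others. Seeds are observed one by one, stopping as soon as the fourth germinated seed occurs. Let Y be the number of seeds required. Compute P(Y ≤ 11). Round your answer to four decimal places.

Finishing within 11 seeds ⇔ at least 4 successes in the first 11. With X ~ Binomial(11, 0.60), P(Y ≤ 11) = 1 − P(X ≤ 3).
  k=0: C(11,0)·0.60^0·0.40^11 = 0.000042
  k=1: C(11,1)·0.60^1·0.40^10 = 0.000692
  k=2: C(11,2)·0.60^2·0.40^9 = 0.005190
  k=3: C(11,3)·0.60^3·0.40^8 = 0.023357
1 − 0.029281 = 0.970719

0.9707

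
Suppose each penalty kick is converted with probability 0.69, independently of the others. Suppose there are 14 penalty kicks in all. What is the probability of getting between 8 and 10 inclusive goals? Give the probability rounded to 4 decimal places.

0.5663

X ~ Binomial(14, 0.69); P(8 ≤ X ≤ 10) = Σ C(14,k) p^k (1−p)^(14−k) over k:
  k=8: C(14,8)·0.69^8·0.31^6 = 0.136936
  k=9: C(14,9)·0.69^9·0.31^5 = 0.203196
  k=10: C(14,10)·0.69^10·0.31^4 = 0.226137
Total = 0.566269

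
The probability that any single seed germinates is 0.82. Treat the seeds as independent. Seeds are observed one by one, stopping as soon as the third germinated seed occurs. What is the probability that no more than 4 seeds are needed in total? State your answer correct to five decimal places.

0.84911

Finishing within 4 seeds ⇔ at least 3 successes in the first 4. With X ~ Binomial(4, 0.82), P(Y ≤ 4) = 1 − P(X ≤ 2).
  k=0: C(4,0)·0.82^0·0.18^4 = 0.0010498
  k=1: C(4,1)·0.82^1·0.18^3 = 0.0191290
  k=2: C(4,2)·0.82^2·0.18^2 = 0.1307146
1 − 0.1508933 = 0.8491067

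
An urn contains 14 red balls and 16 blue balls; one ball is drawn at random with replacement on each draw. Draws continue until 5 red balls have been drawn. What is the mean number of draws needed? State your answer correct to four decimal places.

Y = total draws until the fifth success; negative binomial with r=5, p=0.466667.
E[Y] = r / p = 5 / 0.466667 = 10.714286

10.7143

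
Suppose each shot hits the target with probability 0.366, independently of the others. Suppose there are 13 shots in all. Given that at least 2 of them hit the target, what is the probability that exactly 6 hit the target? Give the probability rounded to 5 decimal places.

X ~ Binomial(13, 0.366). Want P(X=6 | X≥2) = P(X=6) / P(X≥2).
P(X=6) = C(13,6)·0.366^6·0.634^7 = 0.1698355
P(X≥2) = 1 − 0.0026740 − 0.0200676 = 0.9772584
Ratio = 0.1698355 / 0.9772584 = 0.1737878

0.17379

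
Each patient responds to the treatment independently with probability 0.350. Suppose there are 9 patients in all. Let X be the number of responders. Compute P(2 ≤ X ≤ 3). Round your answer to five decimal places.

X ~ Binomial(9, 0.35); P(2 ≤ X ≤ 3) = Σ C(9,k) p^k (1−p)^(9−k) over k:
  k=2: C(9,2)·0.35^2·0.65^7 = 0.2161882
  k=3: C(9,3)·0.35^3·0.65^6 = 0.2716211
Total = 0.4878094

0.48781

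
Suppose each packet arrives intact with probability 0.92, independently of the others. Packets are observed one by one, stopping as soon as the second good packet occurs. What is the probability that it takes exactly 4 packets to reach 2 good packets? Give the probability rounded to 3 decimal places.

Y = trial on which the second success occurs; negative binomial, r=2, p=0.92.
P(Y=4) = C(3,1) · p^2 · (1−p)^2
= 3 · 0.8464 · 0.0064 = 0.01625

0.016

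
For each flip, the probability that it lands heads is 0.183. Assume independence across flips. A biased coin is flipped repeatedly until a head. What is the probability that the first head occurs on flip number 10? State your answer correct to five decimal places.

Geometric (trials to first success), p = 0.183.
P(Y = 10) = (1−p)^9 · p = 0.16218 · 0.183 = 0.0296790

0.02968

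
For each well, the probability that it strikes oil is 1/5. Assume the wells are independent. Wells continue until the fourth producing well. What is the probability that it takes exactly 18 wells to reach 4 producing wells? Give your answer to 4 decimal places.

Y = trial on which the fourth success occurs; negative binomial, r=4, p=0.20.
P(Y=18) = C(17,3) · p^4 · (1−p)^14
= 680 · 0.0016 · 0.04398 = 0.047851

0.0479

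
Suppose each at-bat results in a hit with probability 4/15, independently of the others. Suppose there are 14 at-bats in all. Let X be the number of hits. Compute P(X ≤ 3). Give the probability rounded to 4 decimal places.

X ~ Binomial(14, 0.266667); P(X ≤ 3) = Σ C(14,k) p^k (1−p)^(14−k) over k:
  k=0: C(14,0)·0.266667^0·0.733333^14 = 0.013008
  k=1: C(14,1)·0.266667^1·0.733333^13 = 0.066224
  k=2: C(14,2)·0.266667^2·0.733333^12 = 0.156529
  k=3: C(14,3)·0.266667^3·0.733333^11 = 0.227679
Total = 0.463441

0.4634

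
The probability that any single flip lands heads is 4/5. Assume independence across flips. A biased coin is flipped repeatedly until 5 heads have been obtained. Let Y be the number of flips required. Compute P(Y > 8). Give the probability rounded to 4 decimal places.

0.0563

Needing more than 8 flips ⇔ fewer than 5 successes in the first 8. With X ~ Binomial(8, 0.80), P(Y > 8) = P(X ≤ 4).
  k=0: C(8,0)·0.80^0·0.20^8 = 0.000003
  k=1: C(8,1)·0.80^1·0.20^7 = 0.000082
  k=2: C(8,2)·0.80^2·0.20^6 = 0.001147
  k=3: C(8,3)·0.80^3·0.20^5 = 0.009175
  k=4: C(8,4)·0.80^4·0.20^4 = 0.045875
P(X ≤ 4) = 0.056282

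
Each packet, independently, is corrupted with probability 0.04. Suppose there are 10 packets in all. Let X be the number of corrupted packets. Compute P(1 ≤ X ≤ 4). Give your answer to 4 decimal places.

X ~ Binomial(10, 0.04); P(1 ≤ X ≤ 4) = Σ C(10,k) p^k (1−p)^(10−k) over k:
  k=1: C(10,1)·0.04^1·0.96^9 = 0.277014
  k=2: C(10,2)·0.04^2·0.96^8 = 0.051940
  k=3: C(10,3)·0.04^3·0.96^7 = 0.005771
  k=4: C(10,4)·0.04^4·0.96^6 = 0.000421
Total = 0.335146

0.3351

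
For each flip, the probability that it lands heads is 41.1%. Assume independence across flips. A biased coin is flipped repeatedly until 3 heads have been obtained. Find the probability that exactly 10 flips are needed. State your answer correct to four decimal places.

Y = trial on which the third success occurs; negative binomial, r=3, p=0.411.
P(Y=10) = C(9,2) · p^3 · (1−p)^7
= 36 · 0.069427 · 0.024593 = 0.061466

0.0615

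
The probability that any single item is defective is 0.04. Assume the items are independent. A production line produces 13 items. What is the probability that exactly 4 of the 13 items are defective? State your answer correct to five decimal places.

X ~ Binomial(n=13, p=0.04).
P(X=4) = C(13,4) · p^4 · (1−p)^9
= 715 · 2.56e-06 · 0.69253 = 0.0012676

0.00127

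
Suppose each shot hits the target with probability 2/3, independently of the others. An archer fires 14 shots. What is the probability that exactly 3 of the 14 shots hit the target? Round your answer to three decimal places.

0.001

X ~ Binomial(n=14, p=0.666667).
P(X=3) = C(14,3) · p^3 · (1−p)^11
= 364 · 0.2963 · 5.645e-06 = 0.00061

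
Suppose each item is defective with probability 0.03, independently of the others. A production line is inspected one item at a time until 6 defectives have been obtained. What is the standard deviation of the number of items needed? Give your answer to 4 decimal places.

80.4156

Y = total items until the sixth success; negative binomial with r=6, p=0.03.
SD(Y) = √[r(1−p)/p²] = √(6466.666667) = 80.415587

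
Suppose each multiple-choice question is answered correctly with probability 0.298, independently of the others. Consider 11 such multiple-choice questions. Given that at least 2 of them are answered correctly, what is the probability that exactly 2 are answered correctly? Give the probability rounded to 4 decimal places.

X ~ Binomial(11, 0.298). Want P(X=2 | X≥2) = P(X=2) / P(X≥2).
P(X=2) = C(11,2)·0.298^2·0.702^9 = 0.202222
P(X≥2) = 1 − 0.020404 − 0.095275 = 0.884321
Ratio = 0.202222 / 0.884321 = 0.228675

0.2287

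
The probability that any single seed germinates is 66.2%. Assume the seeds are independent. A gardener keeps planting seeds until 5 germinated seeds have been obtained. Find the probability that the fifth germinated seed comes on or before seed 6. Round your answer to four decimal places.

Finishing within 6 seeds ⇔ at least 5 successes in the first 6. With X ~ Binomial(6, 0.662), P(Y ≤ 6) = 1 − P(X ≤ 4).
  k=0: C(6,0)·0.662^0·0.338^6 = 0.001491
  k=1: C(6,1)·0.662^1·0.338^5 = 0.017522
  k=2: C(6,2)·0.662^2·0.338^4 = 0.085797
  k=3: C(6,3)·0.662^3·0.338^3 = 0.224055
  k=4: C(6,4)·0.662^4·0.338^2 = 0.329122
1 − 0.657987 = 0.342013

0.3420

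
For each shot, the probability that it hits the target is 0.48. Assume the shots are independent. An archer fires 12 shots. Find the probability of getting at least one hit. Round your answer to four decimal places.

P(at least one) = 1 − P(none) = 1 − (1 − 0.48)^12
= 1 − 0.000391 = 0.999609

0.9996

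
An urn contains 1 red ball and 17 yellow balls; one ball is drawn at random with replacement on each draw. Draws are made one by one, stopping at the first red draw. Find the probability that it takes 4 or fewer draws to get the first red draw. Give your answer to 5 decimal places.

0.20438

Y = number of draws to the first success; geometric, p = 0.055556.
P(Y ≤ 4) = 1 − (1−p)^4 = 1 − 0.7956200 = 0.2043800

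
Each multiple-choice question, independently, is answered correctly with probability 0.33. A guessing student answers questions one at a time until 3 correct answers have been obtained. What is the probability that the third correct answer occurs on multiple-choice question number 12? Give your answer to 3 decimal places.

Y = trial on which the third success occurs; negative binomial, r=3, p=0.33.
P(Y=12) = C(11,2) · p^3 · (1−p)^9
= 55 · 0.035937 · 0.027207 = 0.05377

0.054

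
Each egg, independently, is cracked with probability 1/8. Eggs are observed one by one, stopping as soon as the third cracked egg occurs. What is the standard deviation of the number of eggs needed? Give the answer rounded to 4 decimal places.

Y = total eggs until the third success; negative binomial with r=3, p=0.125.
SD(Y) = √[r(1−p)/p²] = √(168.000000) = 12.961481

12.9615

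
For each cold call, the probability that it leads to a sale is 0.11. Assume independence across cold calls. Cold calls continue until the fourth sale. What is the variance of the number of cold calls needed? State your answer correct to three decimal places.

Y = total cold calls until the fourth success; negative binomial with r=4, p=0.11.
Var(Y) = r(1−p)/p² = 4·0.89 / 0.11² = 294.21488

294.215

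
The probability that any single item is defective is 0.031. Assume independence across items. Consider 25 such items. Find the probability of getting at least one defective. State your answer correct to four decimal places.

0.5449

P(at least one) = 1 − P(none) = 1 − (1 − 0.031)^25
= 1 − 0.455087 = 0.544913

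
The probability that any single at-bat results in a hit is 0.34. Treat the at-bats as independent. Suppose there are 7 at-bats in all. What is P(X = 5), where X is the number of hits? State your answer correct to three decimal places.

0.042

X ~ Binomial(n=7, p=0.34).
P(X=5) = C(7,5) · p^5 · (1−p)^2
= 21 · 0.0045435 · 0.4356 = 0.04156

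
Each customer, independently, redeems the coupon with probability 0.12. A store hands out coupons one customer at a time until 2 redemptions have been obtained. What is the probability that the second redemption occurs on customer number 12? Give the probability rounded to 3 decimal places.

0.044

Y = trial on which the second success occurs; negative binomial, r=2, p=0.12.
P(Y=12) = C(11,1) · p^2 · (1−p)^10
= 11 · 0.0144 · 0.2785 = 0.04411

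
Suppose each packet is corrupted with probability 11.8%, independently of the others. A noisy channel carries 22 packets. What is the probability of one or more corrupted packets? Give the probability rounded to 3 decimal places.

0.937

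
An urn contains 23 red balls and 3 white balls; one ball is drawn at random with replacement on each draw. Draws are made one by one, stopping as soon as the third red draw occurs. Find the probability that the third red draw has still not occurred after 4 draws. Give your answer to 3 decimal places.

Needing more than 4 draws ⇔ fewer than 3 successes in the first 4. With X ~ Binomial(4, 0.884615), P(Y > 4) = P(X ≤ 2).
  k=0: C(4,0)·0.884615^0·0.115385^4 = 0.00018
  k=1: C(4,1)·0.884615^1·0.115385^3 = 0.00544
  k=2: C(4,2)·0.884615^2·0.115385^2 = 0.06251
P(X ≤ 2) = 0.06812

0.068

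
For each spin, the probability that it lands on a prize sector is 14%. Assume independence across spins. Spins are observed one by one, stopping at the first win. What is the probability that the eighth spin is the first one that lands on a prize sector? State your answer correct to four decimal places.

0.0487

Geometric (trials to first success), p = 0.14.
P(Y = 8) = (1−p)^7 · p = 0.34793 · 0.14 = 0.048710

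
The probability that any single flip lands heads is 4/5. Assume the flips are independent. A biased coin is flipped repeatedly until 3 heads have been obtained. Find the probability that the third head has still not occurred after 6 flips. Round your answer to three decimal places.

0.017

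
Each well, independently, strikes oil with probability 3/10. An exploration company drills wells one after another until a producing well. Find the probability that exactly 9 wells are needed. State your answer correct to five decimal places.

0.01729

Geometric (trials to first success), p = 0.30.
P(Y = 9) = (1−p)^8 · p = 0.057648 · 0.30 = 0.0172944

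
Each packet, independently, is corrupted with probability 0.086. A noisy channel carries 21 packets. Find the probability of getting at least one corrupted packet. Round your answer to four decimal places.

P(at least one) = 1 − P(none) = 1 − (1 − 0.086)^21
= 1 − 0.151311 = 0.848689

0.8487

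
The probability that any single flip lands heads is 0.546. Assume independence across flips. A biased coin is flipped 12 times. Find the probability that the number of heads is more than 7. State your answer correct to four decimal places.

0.2946

X ~ Binomial(12, 0.546); P(X ≥ 8) = Σ C(12,k) p^k (1−p)^(12−k) over k:
  k=8: C(12,8)·0.546^8·0.454^4 = 0.166100
  k=9: C(12,9)·0.546^9·0.454^3 = 0.088782
  k=10: C(12,10)·0.546^10·0.454^2 = 0.032032
  k=11: C(12,11)·0.546^11·0.454^1 = 0.007004
  k=12: C(12,12)·0.546^12·0.454^0 = 0.000702
Total = 0.294620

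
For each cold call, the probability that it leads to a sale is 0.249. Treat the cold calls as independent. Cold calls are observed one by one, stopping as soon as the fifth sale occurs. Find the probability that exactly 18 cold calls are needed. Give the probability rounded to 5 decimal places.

0.05507

Y = trial on which the fifth success occurs; negative binomial, r=5, p=0.249.
P(Y=18) = C(17,4) · p^5 · (1−p)^13
= 2380 · 0.00095719 · 0.024172 = 0.0550672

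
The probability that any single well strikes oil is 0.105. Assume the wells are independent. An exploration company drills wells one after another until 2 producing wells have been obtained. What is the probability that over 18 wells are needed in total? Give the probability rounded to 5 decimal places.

0.42249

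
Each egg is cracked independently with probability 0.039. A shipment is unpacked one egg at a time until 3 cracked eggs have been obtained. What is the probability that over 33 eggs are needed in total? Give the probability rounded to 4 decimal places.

0.8634

Needing more than 33 eggs ⇔ fewer than 3 successes in the first 33. With X ~ Binomial(33, 0.039), P(Y > 33) = P(X ≤ 2).
  k=0: C(33,0)·0.039^0·0.961^33 = 0.269074
  k=1: C(33,1)·0.039^1·0.961^32 = 0.360352
  k=2: C(33,2)·0.039^2·0.961^31 = 0.233985
P(X ≤ 2) = 0.863411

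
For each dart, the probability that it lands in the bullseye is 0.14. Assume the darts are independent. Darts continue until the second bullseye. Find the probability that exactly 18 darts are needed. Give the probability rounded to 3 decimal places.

0.030

Y = trial on which the second success occurs; negative binomial, r=2, p=0.14.
P(Y=18) = C(17,1) · p^2 · (1−p)^16
= 17 · 0.0196 · 0.089531 = 0.02983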